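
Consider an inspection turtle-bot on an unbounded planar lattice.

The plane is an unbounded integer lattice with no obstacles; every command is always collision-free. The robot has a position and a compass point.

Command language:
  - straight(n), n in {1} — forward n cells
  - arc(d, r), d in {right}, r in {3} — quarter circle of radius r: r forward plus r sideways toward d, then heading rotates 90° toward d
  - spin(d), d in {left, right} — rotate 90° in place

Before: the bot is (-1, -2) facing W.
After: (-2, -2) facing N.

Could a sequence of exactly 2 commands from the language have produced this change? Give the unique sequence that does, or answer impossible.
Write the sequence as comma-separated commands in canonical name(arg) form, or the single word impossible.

key: order matters: swapping straight(1) and spin(right) lands elsewhere
initial: (-1, -2) facing W
t=1 straight(1) ⇒ (-2, -2) facing W
t=2 spin(right) ⇒ (-2, -2) facing N
no other 2-command option fits: unique.

straight(1), spin(right)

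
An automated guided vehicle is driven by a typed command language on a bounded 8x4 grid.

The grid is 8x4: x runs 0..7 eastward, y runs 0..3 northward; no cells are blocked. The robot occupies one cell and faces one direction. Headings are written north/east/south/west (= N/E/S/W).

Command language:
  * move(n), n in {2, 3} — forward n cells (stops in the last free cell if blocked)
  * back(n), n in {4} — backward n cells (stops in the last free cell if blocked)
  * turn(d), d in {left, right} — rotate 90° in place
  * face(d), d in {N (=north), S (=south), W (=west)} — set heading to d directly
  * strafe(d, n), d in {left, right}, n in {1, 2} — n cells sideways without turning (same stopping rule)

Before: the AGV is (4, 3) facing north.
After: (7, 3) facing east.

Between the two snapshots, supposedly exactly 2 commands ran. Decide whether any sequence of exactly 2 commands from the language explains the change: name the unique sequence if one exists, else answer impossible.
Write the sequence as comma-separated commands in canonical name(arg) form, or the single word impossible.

turn(right), move(3)

key: position moved to (7,3) AND the heading swung to E — translation plus rotation needed
begin: (4, 3) facing north
[1] after turn(right): (4, 3) facing east
[2] after move(3): (7, 3) facing east
no other 2-command option fits: unique.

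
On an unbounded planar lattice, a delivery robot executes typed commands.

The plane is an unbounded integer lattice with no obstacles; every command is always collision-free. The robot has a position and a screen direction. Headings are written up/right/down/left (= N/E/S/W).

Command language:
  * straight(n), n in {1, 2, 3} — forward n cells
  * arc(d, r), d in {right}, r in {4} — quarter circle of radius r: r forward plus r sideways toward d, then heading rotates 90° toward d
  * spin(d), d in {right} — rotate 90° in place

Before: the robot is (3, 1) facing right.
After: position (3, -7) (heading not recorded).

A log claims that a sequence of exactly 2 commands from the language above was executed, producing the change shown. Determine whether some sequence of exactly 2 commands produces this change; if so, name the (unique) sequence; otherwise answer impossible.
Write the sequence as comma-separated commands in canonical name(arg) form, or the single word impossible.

arc(right, 4), arc(right, 4)

from: (3, 1) facing right
1. arc(right, 4) → (7, -3) facing down
2. arc(right, 4) → (3, -7) facing left
all 25 alternatives checked — unique.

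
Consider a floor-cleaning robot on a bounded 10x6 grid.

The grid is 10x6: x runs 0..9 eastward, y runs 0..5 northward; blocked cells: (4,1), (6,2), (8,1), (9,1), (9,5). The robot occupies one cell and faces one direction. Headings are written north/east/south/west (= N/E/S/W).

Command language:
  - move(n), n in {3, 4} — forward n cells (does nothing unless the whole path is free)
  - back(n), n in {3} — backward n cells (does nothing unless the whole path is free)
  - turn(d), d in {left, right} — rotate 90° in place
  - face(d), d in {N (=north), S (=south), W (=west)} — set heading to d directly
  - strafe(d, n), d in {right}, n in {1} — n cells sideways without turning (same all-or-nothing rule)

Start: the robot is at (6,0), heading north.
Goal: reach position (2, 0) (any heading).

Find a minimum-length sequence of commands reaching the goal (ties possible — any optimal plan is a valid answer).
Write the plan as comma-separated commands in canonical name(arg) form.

face(W), move(4)

begin: at (6,0), heading north
[1] after face(W): at (6,0), heading west
[2] after move(4): at (2,0), heading west
no 1-step plan works, so 2 is optimal.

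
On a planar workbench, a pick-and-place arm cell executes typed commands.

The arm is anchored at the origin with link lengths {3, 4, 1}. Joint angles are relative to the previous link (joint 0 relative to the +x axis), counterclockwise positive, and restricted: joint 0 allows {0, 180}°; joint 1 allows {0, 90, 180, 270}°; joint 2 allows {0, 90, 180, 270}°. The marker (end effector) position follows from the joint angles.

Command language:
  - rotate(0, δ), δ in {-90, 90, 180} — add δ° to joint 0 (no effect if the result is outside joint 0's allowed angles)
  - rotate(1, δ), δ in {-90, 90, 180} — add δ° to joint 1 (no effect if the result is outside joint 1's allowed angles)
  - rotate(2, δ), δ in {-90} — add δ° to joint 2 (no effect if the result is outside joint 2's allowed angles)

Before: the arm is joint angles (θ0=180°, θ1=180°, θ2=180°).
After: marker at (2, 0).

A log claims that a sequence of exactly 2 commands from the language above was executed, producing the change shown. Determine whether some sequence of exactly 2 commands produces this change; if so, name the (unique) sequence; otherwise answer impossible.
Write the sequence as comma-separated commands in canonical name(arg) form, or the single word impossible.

from: joint angles (θ0=180°, θ1=180°, θ2=180°)
[1] after rotate(2, -90): joint angles (θ0=180°, θ1=180°, θ2=90°)
[2] after rotate(2, -90): joint angles (θ0=180°, θ1=180°, θ2=0°)
no rival 2-sequence matches.

rotate(2, -90), rotate(2, -90)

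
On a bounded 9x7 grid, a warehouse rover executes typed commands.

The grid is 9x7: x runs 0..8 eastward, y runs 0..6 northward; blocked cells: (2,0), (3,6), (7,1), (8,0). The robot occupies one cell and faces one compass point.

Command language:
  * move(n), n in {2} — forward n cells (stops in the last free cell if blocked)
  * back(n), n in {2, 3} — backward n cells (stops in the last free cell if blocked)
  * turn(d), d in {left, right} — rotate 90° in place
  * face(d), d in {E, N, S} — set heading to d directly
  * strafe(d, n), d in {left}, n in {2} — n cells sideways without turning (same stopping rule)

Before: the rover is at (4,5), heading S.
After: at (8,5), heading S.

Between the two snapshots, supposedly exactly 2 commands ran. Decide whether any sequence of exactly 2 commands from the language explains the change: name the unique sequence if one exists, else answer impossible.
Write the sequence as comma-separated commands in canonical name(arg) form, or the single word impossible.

strafe(left, 2), strafe(left, 2)

key: still facing S at the end — nothing in the sequence rotates
start: at (4,5), heading S
step 1 (strafe(left, 2)): at (6,5), heading S
step 2 (strafe(left, 2)): at (8,5), heading S
no rival 2-sequence matches.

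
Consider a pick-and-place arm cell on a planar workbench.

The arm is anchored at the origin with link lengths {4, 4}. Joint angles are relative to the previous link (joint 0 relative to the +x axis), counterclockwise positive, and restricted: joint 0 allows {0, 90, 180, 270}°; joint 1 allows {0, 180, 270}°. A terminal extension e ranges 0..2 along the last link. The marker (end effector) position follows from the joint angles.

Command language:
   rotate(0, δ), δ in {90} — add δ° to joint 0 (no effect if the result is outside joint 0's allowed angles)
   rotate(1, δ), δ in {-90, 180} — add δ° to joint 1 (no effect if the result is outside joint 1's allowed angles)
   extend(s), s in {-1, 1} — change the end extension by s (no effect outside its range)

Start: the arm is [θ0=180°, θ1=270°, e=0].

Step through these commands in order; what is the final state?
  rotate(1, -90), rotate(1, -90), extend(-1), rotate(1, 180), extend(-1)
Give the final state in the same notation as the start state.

[θ0=180°, θ1=0°, e=0]

start: [θ0=180°, θ1=270°, e=0]
[1] after rotate(1, -90): [θ0=180°, θ1=180°, e=0]
[2] after rotate(1, -90): [θ0=180°, θ1=180°, e=0]
[3] after extend(-1): [θ0=180°, θ1=180°, e=0]
[4] after rotate(1, 180): [θ0=180°, θ1=0°, e=0]
[5] after extend(-1): [θ0=180°, θ1=0°, e=0]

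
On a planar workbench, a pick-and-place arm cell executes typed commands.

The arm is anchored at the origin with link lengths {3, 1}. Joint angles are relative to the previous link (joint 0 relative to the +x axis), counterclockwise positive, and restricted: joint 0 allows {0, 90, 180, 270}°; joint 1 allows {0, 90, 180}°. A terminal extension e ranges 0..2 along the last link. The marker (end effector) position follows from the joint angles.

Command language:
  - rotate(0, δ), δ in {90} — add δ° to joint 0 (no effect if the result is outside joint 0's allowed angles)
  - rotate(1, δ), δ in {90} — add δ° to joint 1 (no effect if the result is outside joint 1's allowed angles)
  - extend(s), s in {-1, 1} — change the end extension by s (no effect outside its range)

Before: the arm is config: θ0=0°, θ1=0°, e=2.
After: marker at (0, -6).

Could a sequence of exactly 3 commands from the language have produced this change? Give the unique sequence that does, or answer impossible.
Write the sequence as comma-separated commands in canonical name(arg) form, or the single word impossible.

rotate(0, 90), rotate(0, 90), rotate(0, 90)

t0: config: θ0=0°, θ1=0°, e=2
step 1 (rotate(0, 90)): config: θ0=90°, θ1=0°, e=2
step 2 (rotate(0, 90)): config: θ0=180°, θ1=0°, e=2
step 3 (rotate(0, 90)): config: θ0=270°, θ1=0°, e=2
all 64 alternatives checked — unique.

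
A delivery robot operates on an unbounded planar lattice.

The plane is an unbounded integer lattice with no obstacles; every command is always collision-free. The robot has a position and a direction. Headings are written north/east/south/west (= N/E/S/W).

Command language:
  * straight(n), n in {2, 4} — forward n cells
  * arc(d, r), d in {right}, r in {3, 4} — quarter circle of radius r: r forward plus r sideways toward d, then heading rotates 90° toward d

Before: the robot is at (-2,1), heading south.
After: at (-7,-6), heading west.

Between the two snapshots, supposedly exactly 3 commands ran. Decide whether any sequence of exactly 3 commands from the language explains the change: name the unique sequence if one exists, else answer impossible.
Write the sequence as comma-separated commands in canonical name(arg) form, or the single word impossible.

key: cell and facing (now W) both changed — the 3 commands mix motion and turning
t0: at (-2,1), heading south
t=1 straight(4) ⇒ at (-2,-3), heading south
t=2 arc(right, 3) ⇒ at (-5,-6), heading west
t=3 straight(2) ⇒ at (-7,-6), heading west
uniquely the one of 64 3-step routes that fits.

straight(4), arc(right, 3), straight(2)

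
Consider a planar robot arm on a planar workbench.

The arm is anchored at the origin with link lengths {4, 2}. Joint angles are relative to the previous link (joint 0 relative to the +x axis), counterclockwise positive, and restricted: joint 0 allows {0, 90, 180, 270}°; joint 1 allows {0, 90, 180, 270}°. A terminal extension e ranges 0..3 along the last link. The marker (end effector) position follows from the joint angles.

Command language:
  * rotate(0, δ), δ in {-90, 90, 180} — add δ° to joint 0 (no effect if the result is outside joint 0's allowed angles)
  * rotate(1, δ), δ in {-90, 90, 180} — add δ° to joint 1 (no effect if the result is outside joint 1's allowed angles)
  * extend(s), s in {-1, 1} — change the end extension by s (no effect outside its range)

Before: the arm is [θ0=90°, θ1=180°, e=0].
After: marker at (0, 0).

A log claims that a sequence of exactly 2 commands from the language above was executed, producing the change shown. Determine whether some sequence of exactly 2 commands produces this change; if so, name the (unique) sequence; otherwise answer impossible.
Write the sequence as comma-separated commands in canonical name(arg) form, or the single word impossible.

t0: [θ0=90°, θ1=180°, e=0]
[1] after extend(1): [θ0=90°, θ1=180°, e=1]
[2] after extend(1): [θ0=90°, θ1=180°, e=2]
no other 2-command option fits: unique.

extend(1), extend(1)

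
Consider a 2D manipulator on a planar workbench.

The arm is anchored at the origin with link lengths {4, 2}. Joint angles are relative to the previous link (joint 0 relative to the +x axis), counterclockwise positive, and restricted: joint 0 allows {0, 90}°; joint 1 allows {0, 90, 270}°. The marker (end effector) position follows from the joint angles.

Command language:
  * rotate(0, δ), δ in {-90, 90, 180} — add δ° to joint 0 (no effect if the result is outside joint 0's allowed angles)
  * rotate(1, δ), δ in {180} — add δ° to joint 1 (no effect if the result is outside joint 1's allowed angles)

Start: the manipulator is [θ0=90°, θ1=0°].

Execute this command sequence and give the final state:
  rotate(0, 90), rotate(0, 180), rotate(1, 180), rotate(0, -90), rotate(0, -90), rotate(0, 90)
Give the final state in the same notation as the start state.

[θ0=90°, θ1=0°]

initial: [θ0=90°, θ1=0°]
t=1 rotate(0, 90) ⇒ [θ0=90°, θ1=0°]
t=2 rotate(0, 180) ⇒ [θ0=90°, θ1=0°]
t=3 rotate(1, 180) ⇒ [θ0=90°, θ1=0°]
t=4 rotate(0, -90) ⇒ [θ0=0°, θ1=0°]
t=5 rotate(0, -90) ⇒ [θ0=0°, θ1=0°]
t=6 rotate(0, 90) ⇒ [θ0=90°, θ1=0°]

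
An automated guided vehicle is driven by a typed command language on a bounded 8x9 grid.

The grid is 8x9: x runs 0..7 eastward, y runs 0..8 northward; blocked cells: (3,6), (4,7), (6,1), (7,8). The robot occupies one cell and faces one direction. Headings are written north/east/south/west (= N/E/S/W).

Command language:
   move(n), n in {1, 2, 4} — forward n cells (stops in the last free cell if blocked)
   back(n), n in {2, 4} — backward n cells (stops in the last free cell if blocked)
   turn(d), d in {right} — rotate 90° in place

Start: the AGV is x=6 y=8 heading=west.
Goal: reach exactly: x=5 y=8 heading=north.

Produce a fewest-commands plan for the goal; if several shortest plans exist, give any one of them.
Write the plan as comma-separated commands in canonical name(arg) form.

move(1), turn(right)

t0: x=6 y=8 heading=west
[1] after move(1): x=5 y=8 heading=west
[2] after turn(right): x=5 y=8 heading=north
shorter routes all fall short; 2 is best.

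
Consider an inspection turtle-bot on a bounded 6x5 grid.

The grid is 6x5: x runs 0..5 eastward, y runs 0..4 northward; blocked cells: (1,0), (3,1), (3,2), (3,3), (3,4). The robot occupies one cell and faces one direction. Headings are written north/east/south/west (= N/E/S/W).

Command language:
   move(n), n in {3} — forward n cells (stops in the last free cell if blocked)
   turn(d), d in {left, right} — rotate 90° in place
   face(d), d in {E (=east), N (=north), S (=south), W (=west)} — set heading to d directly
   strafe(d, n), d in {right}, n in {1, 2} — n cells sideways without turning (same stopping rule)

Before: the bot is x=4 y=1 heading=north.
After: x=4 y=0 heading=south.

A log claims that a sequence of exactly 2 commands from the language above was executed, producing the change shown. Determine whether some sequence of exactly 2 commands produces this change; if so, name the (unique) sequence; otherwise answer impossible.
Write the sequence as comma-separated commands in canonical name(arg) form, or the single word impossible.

face(S), move(3)

key: move(3) runs into the grid edge before its full distance
t0: x=4 y=1 heading=north
t=1 face(S) ⇒ x=4 y=1 heading=south
t=2 move(3) ⇒ x=4 y=0 heading=south
no rival 2-sequence matches.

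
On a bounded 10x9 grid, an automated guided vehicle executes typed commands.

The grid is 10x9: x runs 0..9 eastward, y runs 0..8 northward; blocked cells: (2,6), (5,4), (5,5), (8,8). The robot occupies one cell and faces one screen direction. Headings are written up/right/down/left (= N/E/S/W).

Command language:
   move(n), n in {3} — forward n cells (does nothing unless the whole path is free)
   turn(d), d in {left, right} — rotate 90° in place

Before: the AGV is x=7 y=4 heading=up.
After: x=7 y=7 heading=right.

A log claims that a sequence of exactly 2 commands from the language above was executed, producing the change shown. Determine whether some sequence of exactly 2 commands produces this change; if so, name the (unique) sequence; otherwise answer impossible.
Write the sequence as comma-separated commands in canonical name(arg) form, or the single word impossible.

key: cell and facing (now E) both changed — the 2 commands mix motion and turning
from: x=7 y=4 heading=up
[1] after move(3): x=7 y=7 heading=up
[2] after turn(right): x=7 y=7 heading=right
uniquely the one of 9 2-step routes that fits.

move(3), turn(right)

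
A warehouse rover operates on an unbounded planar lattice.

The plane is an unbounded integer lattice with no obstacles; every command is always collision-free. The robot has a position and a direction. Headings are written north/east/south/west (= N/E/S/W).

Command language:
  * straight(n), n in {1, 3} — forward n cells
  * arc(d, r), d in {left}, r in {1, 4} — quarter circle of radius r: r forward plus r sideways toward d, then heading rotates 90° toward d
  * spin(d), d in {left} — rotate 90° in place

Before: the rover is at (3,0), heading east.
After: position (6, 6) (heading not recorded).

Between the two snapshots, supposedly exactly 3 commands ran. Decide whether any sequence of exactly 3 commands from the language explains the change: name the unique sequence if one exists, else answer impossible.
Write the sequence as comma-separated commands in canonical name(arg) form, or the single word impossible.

arc(left, 4), straight(1), arc(left, 1)

key: order matters: swapping arc(left, 4) and arc(left, 1) lands elsewhere
begin: at (3,0), heading east
step 1 (arc(left, 4)): at (7,4), heading north
step 2 (straight(1)): at (7,5), heading north
step 3 (arc(left, 1)): at (6,6), heading west
no rival 3-sequence matches.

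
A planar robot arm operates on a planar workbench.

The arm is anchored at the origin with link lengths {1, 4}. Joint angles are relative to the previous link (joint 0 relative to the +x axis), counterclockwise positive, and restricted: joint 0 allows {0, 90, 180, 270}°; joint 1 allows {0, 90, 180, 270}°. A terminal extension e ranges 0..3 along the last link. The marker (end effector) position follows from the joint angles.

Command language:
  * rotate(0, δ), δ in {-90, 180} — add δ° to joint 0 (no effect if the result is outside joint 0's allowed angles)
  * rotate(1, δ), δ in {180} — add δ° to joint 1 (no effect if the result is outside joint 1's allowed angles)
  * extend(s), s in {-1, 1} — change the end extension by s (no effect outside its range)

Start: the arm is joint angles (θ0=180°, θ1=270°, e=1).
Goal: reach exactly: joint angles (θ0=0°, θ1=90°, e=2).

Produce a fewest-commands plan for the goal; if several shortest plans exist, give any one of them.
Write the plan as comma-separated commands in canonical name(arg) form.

t0: joint angles (θ0=180°, θ1=270°, e=1)
t=1 extend(1) ⇒ joint angles (θ0=180°, θ1=270°, e=2)
t=2 rotate(0, 180) ⇒ joint angles (θ0=0°, θ1=270°, e=2)
t=3 rotate(1, 180) ⇒ joint angles (θ0=0°, θ1=90°, e=2)
no 2-step plan works, so 3 is optimal.

extend(1), rotate(0, 180), rotate(1, 180)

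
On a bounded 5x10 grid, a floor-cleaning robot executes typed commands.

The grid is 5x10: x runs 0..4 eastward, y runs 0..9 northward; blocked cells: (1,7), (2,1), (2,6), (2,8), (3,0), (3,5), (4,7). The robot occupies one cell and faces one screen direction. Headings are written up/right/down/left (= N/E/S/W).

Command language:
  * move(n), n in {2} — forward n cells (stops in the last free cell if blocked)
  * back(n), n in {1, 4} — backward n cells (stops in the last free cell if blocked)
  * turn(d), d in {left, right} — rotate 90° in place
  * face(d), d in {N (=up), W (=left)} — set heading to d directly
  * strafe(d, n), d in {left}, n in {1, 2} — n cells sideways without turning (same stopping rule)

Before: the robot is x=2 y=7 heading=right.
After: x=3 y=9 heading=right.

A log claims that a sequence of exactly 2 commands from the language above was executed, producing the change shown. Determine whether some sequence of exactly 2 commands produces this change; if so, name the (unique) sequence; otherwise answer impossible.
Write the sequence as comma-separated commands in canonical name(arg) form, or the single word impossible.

key: running strafe(left, 2) before move(2) would end elsewhere — order is forced
initial: x=2 y=7 heading=right
1. move(2) → x=3 y=7 heading=right
2. strafe(left, 2) → x=3 y=9 heading=right
all 81 alternatives checked — unique.

move(2), strafe(left, 2)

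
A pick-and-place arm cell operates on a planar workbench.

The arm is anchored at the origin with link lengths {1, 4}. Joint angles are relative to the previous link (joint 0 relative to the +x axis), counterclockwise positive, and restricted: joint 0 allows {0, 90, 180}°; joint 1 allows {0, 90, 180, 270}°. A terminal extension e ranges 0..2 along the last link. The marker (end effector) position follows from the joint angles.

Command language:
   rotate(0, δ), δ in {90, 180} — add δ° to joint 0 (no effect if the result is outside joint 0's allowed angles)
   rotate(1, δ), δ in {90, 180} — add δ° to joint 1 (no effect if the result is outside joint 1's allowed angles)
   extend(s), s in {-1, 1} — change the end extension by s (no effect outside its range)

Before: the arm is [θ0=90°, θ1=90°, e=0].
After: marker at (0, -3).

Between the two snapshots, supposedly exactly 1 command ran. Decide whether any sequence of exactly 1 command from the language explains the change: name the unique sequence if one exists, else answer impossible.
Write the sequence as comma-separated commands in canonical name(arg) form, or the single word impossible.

rotate(1, 90)

t0: [θ0=90°, θ1=90°, e=0]
1. rotate(1, 90) → [θ0=90°, θ1=180°, e=0]
no other 1-command option fits: unique.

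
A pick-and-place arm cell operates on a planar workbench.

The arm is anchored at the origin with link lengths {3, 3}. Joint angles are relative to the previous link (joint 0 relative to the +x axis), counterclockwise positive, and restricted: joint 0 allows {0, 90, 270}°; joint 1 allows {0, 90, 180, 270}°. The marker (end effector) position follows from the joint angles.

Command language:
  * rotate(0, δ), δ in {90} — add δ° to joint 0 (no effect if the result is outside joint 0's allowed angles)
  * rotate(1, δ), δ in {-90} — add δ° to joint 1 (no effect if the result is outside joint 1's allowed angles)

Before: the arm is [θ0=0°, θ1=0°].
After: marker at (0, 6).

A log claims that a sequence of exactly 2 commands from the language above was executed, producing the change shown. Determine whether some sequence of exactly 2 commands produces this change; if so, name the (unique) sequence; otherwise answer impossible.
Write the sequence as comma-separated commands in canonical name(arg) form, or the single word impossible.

from: [θ0=0°, θ1=0°]
t=1 rotate(0, 90) ⇒ [θ0=90°, θ1=0°]
t=2 rotate(0, 90) ⇒ [θ0=90°, θ1=0°]
all 4 alternatives checked — unique.

rotate(0, 90), rotate(0, 90)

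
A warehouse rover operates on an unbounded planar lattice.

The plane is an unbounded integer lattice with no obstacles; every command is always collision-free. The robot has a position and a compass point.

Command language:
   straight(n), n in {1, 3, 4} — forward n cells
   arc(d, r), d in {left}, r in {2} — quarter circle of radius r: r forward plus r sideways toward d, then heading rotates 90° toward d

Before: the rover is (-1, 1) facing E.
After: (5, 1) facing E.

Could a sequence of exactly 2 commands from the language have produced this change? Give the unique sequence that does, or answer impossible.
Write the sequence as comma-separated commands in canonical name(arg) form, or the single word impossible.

straight(3), straight(3)

key: heading stays E — no command in the sequence turns
begin: (-1, 1) facing E
step 1 (straight(3)): (2, 1) facing E
step 2 (straight(3)): (5, 1) facing E
no other 2-command option fits: unique.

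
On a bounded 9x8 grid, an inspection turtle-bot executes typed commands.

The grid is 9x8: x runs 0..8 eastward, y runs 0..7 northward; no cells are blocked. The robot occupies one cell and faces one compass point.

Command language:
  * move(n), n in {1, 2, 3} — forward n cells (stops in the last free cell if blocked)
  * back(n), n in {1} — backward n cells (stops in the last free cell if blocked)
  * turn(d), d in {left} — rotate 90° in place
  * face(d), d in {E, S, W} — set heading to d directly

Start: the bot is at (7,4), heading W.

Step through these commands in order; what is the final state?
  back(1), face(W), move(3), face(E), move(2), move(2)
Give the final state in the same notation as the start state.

at (8,4), heading E

from: at (7,4), heading W
t=1 back(1) ⇒ at (8,4), heading W
t=2 face(W) ⇒ at (8,4), heading W
t=3 move(3) ⇒ at (5,4), heading W
t=4 face(E) ⇒ at (5,4), heading E
t=5 move(2) ⇒ at (7,4), heading E
t=6 move(2) ⇒ at (8,4), heading E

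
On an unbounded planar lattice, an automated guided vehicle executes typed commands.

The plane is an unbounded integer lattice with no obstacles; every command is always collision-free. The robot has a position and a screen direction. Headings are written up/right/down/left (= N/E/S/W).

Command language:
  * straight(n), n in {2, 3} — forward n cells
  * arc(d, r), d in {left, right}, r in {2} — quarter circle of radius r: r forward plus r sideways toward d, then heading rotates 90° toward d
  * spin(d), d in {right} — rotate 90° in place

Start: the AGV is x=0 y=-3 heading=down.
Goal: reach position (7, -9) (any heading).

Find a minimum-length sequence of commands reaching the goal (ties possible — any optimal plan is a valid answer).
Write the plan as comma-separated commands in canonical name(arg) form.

straight(2), arc(left, 2), straight(3), arc(right, 2)

from: x=0 y=-3 heading=down
[1] after straight(2): x=0 y=-5 heading=down
[2] after arc(left, 2): x=2 y=-7 heading=right
[3] after straight(3): x=5 y=-7 heading=right
[4] after arc(right, 2): x=7 y=-9 heading=down
minimal: 4 command(s), checked below 4.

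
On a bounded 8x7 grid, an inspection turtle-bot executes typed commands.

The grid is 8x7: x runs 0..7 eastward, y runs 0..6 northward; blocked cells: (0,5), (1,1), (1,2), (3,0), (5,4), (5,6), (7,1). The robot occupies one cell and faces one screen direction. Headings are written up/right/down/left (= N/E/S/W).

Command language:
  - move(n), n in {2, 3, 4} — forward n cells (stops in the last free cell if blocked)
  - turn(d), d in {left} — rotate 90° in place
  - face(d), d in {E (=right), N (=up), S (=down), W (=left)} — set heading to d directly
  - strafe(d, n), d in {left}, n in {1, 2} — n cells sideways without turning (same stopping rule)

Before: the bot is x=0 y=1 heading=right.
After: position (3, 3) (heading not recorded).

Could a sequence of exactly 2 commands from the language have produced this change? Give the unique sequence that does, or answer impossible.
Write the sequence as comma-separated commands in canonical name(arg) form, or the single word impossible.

key: running move(3) before strafe(left, 2) would end elsewhere — order is forced
initial: x=0 y=1 heading=right
[1] after strafe(left, 2): x=0 y=3 heading=right
[2] after move(3): x=3 y=3 heading=right
all 100 alternatives checked — unique.

strafe(left, 2), move(3)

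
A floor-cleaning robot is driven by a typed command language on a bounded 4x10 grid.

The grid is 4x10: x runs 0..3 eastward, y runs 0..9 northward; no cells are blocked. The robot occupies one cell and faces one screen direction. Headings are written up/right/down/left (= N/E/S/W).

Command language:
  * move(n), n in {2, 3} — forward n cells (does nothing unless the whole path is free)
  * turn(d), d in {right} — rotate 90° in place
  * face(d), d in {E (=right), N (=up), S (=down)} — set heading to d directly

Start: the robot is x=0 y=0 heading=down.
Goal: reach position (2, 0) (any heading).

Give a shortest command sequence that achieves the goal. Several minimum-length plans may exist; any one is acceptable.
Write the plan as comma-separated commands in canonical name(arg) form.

face(E), move(2)

from: x=0 y=0 heading=down
1. face(E) → x=0 y=0 heading=right
2. move(2) → x=2 y=0 heading=right
nothing shorter than 2 reaches the goal.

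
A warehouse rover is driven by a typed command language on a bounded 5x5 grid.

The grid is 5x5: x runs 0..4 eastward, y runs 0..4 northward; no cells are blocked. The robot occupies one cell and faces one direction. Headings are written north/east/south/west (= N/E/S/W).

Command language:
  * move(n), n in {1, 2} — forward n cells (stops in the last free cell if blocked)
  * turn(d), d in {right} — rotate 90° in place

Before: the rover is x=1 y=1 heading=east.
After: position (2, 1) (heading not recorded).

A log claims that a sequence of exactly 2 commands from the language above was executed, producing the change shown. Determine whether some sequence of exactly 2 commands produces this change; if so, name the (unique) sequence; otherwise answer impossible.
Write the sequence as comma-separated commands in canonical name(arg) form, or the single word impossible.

move(1), turn(right)

key: order matters: swapping move(1) and turn(right) lands elsewhere
from: x=1 y=1 heading=east
t=1 move(1) ⇒ x=2 y=1 heading=east
t=2 turn(right) ⇒ x=2 y=1 heading=south
all 9 alternatives checked — unique.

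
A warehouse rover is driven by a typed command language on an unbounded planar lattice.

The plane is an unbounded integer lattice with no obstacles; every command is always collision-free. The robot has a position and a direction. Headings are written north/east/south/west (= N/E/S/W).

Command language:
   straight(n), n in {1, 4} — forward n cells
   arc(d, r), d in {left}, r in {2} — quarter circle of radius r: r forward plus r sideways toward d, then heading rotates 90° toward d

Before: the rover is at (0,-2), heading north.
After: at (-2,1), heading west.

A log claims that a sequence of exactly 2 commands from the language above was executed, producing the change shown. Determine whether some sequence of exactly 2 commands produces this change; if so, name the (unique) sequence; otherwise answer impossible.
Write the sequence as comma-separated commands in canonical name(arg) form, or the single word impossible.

key: cell and facing (now W) both changed — the 2 commands mix motion and turning
initial: at (0,-2), heading north
1. straight(1) → at (0,-1), heading north
2. arc(left, 2) → at (-2,1), heading west
uniquely the one of 9 2-step routes that fits.

straight(1), arc(left, 2)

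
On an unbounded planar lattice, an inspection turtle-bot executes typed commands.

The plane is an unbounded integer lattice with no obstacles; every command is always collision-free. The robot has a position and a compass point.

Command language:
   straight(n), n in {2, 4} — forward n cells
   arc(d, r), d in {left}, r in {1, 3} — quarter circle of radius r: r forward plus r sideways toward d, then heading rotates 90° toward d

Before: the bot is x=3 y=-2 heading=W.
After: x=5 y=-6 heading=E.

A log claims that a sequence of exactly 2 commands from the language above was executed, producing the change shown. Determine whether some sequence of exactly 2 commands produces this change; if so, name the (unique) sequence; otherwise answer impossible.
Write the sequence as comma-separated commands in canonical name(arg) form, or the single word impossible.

arc(left, 1), arc(left, 3)

key: order matters: swapping arc(left, 1) and arc(left, 3) lands elsewhere
from: x=3 y=-2 heading=W
t=1 arc(left, 1) ⇒ x=2 y=-3 heading=S
t=2 arc(left, 3) ⇒ x=5 y=-6 heading=E
no rival 2-sequence matches.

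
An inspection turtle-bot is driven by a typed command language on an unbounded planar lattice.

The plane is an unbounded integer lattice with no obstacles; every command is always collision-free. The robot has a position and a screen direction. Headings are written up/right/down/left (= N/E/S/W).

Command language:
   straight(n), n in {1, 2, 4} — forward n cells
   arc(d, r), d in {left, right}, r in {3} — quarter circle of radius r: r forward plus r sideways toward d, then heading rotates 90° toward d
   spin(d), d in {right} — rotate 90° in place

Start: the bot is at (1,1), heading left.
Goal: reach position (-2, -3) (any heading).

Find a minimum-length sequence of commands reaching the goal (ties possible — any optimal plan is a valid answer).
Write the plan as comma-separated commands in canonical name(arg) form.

arc(left, 3), straight(1)

t0: at (1,1), heading left
1. arc(left, 3) → at (-2,-2), heading down
2. straight(1) → at (-2,-3), heading down
minimal: 2 command(s), checked below 2.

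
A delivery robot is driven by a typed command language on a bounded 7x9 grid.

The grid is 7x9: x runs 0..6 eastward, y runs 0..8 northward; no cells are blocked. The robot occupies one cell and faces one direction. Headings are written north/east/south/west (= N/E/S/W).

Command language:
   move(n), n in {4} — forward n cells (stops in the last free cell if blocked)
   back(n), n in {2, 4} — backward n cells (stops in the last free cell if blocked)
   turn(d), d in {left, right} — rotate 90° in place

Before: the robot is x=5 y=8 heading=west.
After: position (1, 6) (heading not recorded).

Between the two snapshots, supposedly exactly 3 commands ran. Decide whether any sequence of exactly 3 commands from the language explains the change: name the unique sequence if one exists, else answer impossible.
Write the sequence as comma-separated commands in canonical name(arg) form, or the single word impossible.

key: running back(2) before move(4) would end elsewhere — order is forced
start: x=5 y=8 heading=west
1. move(4) → x=1 y=8 heading=west
2. turn(right) → x=1 y=8 heading=north
3. back(2) → x=1 y=6 heading=north
uniquely the one of 125 3-step routes that fits.

move(4), turn(right), back(2)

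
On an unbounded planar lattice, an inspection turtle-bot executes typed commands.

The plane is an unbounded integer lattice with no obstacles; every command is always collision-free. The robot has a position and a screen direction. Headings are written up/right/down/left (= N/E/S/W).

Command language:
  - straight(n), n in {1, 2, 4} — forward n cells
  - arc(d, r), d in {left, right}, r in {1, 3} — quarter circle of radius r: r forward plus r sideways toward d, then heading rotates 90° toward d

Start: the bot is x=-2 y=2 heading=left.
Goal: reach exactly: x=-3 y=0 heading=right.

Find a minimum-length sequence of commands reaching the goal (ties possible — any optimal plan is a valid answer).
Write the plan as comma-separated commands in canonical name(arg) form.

start: x=-2 y=2 heading=left
[1] after straight(1): x=-3 y=2 heading=left
[2] after arc(left, 1): x=-4 y=1 heading=down
[3] after arc(left, 1): x=-3 y=0 heading=right
minimal: 3 command(s), checked below 3.

straight(1), arc(left, 1), arc(left, 1)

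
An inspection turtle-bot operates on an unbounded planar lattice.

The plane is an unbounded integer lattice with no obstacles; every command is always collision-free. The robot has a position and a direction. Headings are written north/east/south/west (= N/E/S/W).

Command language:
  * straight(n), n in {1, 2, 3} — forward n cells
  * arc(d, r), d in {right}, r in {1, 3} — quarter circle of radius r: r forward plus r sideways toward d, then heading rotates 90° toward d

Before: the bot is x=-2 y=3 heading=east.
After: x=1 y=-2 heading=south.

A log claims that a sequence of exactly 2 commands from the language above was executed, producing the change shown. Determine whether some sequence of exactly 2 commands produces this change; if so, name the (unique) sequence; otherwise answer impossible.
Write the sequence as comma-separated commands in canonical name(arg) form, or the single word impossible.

arc(right, 3), straight(2)

key: running straight(2) before arc(right, 3) would end elsewhere — order is forced
t0: x=-2 y=3 heading=east
[1] after arc(right, 3): x=1 y=0 heading=south
[2] after straight(2): x=1 y=-2 heading=south
no rival 2-sequence matches.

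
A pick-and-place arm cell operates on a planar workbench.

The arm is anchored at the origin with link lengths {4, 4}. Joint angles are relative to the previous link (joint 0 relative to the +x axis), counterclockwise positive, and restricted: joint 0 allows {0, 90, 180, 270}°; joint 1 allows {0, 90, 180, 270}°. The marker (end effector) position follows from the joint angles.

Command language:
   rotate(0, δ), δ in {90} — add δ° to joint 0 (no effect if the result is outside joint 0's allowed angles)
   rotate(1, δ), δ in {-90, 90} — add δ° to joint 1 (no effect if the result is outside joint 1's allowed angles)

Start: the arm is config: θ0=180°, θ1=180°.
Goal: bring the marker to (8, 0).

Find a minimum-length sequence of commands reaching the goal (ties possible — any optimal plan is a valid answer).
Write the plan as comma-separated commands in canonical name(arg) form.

initial: config: θ0=180°, θ1=180°
[1] after rotate(0, 90): config: θ0=270°, θ1=180°
[2] after rotate(0, 90): config: θ0=0°, θ1=180°
[3] after rotate(1, -90): config: θ0=0°, θ1=90°
[4] after rotate(1, -90): config: θ0=0°, θ1=0°
minimal: 4 command(s), checked below 4.

rotate(0, 90), rotate(0, 90), rotate(1, -90), rotate(1, -90)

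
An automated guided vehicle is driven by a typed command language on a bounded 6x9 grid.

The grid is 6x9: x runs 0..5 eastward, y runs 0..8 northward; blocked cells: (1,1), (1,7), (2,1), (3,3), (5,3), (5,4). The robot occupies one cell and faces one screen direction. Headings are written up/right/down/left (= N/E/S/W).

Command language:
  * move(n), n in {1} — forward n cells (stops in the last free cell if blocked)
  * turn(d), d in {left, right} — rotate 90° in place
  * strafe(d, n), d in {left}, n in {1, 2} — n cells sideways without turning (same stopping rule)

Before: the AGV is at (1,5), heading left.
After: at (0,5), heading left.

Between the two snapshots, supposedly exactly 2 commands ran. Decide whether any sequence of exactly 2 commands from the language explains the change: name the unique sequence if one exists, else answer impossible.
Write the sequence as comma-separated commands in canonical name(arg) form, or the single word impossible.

move(1), move(1)

key: the second move(1) runs into the grid edge before its full distance
from: at (1,5), heading left
1. move(1) → at (0,5), heading left
2. move(1) → at (0,5), heading left
uniquely the one of 25 2-step routes that fits.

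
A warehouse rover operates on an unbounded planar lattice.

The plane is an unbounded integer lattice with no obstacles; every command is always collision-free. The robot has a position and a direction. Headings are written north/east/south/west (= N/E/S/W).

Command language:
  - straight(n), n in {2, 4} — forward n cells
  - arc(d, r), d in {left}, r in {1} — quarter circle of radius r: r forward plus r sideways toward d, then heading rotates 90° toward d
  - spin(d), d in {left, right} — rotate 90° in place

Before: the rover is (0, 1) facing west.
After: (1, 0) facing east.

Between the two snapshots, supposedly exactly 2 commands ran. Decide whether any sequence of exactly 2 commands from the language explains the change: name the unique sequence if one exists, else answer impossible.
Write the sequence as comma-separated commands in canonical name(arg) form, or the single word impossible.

spin(left), arc(left, 1)

key: cell and facing (now E) both changed — the 2 commands mix motion and turning
from: (0, 1) facing west
step 1 (spin(left)): (0, 1) facing south
step 2 (arc(left, 1)): (1, 0) facing east
no other 2-command option fits: unique.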